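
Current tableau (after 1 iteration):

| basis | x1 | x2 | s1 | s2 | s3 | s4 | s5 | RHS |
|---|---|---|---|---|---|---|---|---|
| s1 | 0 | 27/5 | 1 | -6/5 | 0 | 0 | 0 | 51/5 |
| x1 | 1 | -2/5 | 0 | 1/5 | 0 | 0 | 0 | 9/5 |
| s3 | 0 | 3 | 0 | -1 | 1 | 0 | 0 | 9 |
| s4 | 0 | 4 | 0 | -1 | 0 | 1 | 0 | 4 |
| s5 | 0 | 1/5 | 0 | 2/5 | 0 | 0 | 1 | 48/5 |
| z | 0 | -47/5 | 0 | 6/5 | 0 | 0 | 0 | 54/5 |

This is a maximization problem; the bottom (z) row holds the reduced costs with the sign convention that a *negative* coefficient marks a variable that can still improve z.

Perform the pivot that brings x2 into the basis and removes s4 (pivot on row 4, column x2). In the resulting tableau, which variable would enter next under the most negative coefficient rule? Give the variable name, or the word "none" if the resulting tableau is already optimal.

s2

Pivot element 4. New z-row = old z-row − (-47/5)·(row 4/4).
Updated z-row coefficients: x1: 0, x2: 0, s1: 0, s2: -23/20, s3: 0, s4: 47/20, s5: 0.
The most negative is -23/20 in column s2, so s2 would enter next.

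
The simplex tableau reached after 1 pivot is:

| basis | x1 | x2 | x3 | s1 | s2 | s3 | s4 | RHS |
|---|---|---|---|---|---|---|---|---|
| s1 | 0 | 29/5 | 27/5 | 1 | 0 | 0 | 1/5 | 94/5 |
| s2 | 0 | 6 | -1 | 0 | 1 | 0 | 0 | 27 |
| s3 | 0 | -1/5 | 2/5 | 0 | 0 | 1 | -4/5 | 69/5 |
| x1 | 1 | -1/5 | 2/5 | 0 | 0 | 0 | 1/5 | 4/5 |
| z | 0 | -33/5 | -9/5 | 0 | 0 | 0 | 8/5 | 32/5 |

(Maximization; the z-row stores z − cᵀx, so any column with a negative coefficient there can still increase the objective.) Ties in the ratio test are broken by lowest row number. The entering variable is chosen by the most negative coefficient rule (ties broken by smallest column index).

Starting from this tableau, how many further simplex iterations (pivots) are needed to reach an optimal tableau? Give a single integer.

1

pivot: x2 in, s1 out → z = 806/29
No improving column remains; optimal.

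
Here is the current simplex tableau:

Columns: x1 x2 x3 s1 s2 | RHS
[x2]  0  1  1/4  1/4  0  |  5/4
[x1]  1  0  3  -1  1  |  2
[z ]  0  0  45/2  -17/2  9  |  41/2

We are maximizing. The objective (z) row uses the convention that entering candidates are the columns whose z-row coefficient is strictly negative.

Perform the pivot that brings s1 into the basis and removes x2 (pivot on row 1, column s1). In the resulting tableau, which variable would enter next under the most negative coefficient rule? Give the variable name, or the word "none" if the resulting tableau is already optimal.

none

Pivot element 1/4. New z-row = old z-row − (-17/2)·(row 1/(1/4)).
Updated z-row coefficients: x1: 0, x2: 34, x3: 31, s1: 0, s2: 9.
No coefficient is strictly negative; the tableau after this pivot is optimal.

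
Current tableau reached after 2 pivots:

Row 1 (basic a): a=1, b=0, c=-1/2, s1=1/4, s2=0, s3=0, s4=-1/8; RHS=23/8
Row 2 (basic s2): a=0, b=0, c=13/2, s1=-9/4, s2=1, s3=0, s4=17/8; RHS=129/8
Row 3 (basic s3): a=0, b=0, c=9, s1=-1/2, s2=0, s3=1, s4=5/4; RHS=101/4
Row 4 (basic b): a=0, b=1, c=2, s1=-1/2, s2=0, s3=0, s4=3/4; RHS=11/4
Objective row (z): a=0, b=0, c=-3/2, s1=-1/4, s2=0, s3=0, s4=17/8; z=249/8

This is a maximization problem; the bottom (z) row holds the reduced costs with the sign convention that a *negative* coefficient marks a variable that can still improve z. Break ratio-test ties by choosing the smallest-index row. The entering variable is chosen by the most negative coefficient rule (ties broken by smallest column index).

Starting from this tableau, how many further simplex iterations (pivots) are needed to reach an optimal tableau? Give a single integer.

pivot: c in, b out → z = 531/16
pivot: s1 in, s3 out → z = 529/14
pivot: b in, a out → z = 167/4
No improving column remains; optimal.

3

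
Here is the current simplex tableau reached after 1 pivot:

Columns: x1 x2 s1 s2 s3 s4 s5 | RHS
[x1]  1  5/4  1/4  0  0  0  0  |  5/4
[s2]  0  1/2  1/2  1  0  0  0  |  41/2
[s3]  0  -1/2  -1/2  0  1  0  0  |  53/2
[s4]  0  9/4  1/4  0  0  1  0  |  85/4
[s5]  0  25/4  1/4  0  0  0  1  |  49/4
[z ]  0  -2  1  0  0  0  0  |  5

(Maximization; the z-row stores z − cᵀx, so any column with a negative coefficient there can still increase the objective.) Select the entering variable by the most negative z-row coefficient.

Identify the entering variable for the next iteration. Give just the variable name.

Objective-row coefficients: x1: 0, x2: -2, s1: 1, s2: 0, s3: 0, s4: 0, s5: 0.
The most negative is -2 in column x2, so x2 enters.

x2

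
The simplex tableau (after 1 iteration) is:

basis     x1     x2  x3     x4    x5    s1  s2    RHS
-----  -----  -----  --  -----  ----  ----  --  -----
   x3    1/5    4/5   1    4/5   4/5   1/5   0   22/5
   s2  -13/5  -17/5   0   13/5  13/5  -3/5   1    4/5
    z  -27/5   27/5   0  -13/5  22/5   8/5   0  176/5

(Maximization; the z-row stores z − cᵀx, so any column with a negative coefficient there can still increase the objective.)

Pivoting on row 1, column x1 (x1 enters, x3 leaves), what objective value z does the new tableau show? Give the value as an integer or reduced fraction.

154

Minimum ratio for x1: (22/5)/(1/5) = 22.
z changes by −(z-row coeff of x1)·ratio = −(-27/5)·22 = 594/5.
New z = 176/5 + (594/5) = 154.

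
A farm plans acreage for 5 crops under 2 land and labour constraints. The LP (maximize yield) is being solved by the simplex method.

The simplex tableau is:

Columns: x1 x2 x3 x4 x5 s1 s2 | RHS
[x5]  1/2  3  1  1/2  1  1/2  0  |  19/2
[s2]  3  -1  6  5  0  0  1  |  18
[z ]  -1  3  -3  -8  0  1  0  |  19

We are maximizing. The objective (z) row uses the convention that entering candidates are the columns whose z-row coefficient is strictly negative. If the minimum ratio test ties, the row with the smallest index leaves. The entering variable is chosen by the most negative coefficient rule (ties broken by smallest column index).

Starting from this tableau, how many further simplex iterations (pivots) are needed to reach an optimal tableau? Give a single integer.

pivot: x4 in, s2 out → z = 239/5
No improving column remains; optimal.

1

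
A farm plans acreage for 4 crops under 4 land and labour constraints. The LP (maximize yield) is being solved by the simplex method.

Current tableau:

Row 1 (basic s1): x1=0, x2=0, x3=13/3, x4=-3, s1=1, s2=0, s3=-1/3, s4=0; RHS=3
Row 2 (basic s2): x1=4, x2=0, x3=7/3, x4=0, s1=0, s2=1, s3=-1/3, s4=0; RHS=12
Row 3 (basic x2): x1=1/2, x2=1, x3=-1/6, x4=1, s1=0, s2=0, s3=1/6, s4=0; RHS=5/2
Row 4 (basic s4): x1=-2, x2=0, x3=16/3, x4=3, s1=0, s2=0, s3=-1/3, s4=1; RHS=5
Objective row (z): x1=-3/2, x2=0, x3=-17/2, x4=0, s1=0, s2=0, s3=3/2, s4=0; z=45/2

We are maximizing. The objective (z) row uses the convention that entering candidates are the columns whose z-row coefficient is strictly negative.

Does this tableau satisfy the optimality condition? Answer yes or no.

no

Column x1 has objective-row coefficient -3/2, which is negative; an improving pivot exists, so not yet optimal.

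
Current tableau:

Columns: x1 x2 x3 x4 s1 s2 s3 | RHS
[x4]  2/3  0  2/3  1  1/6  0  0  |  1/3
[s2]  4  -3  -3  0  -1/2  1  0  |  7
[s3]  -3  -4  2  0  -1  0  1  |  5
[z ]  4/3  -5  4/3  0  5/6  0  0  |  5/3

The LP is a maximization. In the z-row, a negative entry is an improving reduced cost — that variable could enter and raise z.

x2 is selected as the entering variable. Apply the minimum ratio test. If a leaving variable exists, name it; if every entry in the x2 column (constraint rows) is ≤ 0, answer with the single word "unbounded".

x2-column entries: row 1: 0, row 2: -3, row 3: -4. All ≤ 0, so x2 can increase without bound; the LP is unbounded in this direction.

unbounded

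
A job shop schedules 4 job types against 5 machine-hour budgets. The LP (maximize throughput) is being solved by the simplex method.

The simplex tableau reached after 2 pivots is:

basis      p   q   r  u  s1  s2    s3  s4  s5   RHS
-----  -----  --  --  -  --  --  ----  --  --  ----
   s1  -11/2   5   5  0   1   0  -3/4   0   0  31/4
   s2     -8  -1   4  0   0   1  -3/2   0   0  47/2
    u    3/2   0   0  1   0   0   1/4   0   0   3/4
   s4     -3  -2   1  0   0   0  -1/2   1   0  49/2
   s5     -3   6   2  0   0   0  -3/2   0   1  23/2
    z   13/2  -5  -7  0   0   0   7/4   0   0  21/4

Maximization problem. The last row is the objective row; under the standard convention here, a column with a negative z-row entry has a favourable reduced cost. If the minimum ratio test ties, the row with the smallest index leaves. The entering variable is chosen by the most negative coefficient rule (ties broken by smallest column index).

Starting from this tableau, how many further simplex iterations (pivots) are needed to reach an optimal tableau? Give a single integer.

2

pivot: r in, s1 out → z = 161/10
pivot: p in, u out → z = 167/10
No improving column remains; optimal.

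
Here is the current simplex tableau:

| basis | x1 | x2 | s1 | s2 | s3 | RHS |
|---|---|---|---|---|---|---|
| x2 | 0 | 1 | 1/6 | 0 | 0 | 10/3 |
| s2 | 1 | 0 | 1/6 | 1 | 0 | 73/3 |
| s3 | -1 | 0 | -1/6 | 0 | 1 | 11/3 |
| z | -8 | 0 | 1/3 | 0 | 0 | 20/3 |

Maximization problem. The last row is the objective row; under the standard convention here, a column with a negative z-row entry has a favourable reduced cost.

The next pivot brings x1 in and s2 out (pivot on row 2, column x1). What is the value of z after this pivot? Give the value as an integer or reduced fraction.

604/3

Minimum ratio for x1: (73/3)/1 = 73/3.
z changes by −(z-row coeff of x1)·ratio = −(-8)·(73/3) = 584/3.
New z = 20/3 + (584/3) = 604/3.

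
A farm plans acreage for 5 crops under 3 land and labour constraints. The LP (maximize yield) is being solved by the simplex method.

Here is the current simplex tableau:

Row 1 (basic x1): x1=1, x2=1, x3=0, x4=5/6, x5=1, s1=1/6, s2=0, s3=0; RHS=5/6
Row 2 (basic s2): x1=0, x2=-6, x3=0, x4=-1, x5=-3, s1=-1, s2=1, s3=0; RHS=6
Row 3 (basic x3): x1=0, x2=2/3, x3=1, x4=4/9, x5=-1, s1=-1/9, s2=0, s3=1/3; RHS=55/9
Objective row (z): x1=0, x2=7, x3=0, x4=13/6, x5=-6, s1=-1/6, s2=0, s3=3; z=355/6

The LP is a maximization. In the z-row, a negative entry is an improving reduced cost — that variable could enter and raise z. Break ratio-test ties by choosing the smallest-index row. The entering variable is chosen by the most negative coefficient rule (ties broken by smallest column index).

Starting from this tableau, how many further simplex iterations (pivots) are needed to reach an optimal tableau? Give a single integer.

pivot: x5 in, x1 out → z = 385/6
No improving column remains; optimal.

1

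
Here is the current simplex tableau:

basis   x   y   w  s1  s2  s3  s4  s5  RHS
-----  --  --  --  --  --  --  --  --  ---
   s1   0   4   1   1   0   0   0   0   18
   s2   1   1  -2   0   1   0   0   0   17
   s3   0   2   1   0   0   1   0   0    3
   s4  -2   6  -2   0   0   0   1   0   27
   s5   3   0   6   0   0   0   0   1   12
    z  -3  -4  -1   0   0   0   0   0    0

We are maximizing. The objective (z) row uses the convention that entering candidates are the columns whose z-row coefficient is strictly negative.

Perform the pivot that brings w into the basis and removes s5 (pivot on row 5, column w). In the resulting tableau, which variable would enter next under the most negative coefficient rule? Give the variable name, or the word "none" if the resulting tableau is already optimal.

y

Pivot element 6. New z-row = old z-row − (-1)·(row 5/6).
Updated z-row coefficients: x: -5/2, y: -4, w: 0, s1: 0, s2: 0, s3: 0, s4: 0, s5: 1/6.
The most negative is -4 in column y, so y would enter next.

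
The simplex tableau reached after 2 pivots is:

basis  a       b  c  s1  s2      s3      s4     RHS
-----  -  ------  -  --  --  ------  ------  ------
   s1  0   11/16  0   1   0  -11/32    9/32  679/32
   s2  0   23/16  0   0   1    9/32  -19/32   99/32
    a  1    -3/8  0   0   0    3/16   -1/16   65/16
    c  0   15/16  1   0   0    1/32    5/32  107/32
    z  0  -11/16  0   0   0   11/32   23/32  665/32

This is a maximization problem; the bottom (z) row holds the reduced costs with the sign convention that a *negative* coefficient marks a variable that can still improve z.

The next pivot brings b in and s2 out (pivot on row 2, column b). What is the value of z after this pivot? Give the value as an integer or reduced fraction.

Minimum ratio for b: (99/32)/(23/16) = 99/46.
z changes by −(z-row coeff of b)·ratio = −(-11/16)·(99/46) = 1089/736.
New z = 665/32 + (1089/736) = 512/23.

512/23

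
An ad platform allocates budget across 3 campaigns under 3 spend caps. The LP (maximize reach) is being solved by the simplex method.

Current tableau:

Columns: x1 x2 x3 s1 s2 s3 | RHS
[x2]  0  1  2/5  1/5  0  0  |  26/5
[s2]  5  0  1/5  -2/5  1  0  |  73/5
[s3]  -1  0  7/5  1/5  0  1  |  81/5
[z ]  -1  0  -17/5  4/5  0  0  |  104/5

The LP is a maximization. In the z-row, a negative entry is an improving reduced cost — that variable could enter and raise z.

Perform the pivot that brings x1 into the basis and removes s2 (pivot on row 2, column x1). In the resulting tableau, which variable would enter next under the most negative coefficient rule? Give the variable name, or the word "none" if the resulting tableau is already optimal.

x3

Pivot element 5. New z-row = old z-row − (-1)·(row 2/5).
Updated z-row coefficients: x1: 0, x2: 0, x3: -84/25, s1: 18/25, s2: 1/5, s3: 0.
The most negative is -84/25 in column x3, so x3 would enter next.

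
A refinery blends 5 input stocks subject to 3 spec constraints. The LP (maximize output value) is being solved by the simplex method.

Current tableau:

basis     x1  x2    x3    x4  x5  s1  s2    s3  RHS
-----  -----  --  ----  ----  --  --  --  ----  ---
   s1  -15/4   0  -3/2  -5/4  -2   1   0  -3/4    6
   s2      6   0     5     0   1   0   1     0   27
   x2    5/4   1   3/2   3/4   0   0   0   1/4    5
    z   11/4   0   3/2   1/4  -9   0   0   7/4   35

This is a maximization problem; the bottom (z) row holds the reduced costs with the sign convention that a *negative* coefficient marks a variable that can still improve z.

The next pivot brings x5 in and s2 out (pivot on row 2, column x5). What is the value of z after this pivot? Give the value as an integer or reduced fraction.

278

Minimum ratio for x5: 27/1 = 27.
z changes by −(z-row coeff of x5)·ratio = −(-9)·27 = 243.
New z = 35 + 243 = 278.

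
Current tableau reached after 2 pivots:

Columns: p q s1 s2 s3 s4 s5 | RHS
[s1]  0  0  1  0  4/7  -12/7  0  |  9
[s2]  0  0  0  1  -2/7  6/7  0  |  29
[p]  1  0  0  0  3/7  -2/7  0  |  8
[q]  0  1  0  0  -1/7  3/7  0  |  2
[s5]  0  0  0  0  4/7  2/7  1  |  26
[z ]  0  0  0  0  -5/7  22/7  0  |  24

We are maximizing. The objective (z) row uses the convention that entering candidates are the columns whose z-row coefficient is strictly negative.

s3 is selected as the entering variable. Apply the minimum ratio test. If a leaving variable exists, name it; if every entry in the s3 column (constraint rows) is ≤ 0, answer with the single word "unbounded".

Ratios: row 1 (s1): 9/(4/7) = 63/4; row 2 (s2): entry -2/7 ≤ 0, skip; row 3 (p): 8/(3/7) = 56/3; row 4 (q): entry -1/7 ≤ 0, skip; row 5 (s5): 26/(4/7) = 91/2.
Minimum ratio is in the s1 row, so s1 leaves.

s1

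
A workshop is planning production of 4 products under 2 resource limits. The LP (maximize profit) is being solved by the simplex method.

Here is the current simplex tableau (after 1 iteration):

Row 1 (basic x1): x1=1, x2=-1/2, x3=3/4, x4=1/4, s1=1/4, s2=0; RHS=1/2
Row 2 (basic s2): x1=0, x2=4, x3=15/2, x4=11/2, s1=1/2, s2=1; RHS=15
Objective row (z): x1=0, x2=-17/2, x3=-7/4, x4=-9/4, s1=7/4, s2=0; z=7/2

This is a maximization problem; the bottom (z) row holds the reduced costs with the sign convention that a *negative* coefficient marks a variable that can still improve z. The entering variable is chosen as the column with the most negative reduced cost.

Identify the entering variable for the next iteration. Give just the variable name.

x2

Objective-row coefficients: x1: 0, x2: -17/2, x3: -7/4, x4: -9/4, s1: 7/4, s2: 0.
The most negative is -17/2 in column x2, so x2 enters.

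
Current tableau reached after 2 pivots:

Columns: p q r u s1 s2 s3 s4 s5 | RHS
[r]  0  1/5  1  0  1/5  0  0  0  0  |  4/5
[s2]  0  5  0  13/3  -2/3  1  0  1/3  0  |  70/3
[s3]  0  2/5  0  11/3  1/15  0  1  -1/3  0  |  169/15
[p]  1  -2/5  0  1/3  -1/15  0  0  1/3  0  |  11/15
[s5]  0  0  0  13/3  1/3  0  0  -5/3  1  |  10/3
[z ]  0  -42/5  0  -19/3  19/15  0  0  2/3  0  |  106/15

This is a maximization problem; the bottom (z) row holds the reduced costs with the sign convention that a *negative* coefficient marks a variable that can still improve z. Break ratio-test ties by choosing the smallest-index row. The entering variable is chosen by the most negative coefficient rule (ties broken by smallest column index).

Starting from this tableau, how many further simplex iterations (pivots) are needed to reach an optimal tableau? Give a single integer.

2

pivot: q in, r out → z = 122/3
pivot: u in, s2 out → z = 592/13
No improving column remains; optimal.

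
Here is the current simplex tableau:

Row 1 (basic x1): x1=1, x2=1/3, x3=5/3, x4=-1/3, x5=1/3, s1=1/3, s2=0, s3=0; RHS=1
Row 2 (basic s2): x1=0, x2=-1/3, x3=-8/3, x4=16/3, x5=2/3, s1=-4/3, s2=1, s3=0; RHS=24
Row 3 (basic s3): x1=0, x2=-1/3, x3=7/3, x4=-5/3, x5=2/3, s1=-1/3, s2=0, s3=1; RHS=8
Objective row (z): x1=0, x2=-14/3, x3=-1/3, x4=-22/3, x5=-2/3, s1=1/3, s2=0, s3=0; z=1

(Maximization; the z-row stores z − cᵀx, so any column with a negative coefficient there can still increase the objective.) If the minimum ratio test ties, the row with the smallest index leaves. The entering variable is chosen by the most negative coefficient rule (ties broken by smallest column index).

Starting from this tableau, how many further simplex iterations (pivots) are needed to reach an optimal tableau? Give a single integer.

pivot: x4 in, s2 out → z = 34
pivot: x2 in, x1 out → z = 75
No improving column remains; optimal.

2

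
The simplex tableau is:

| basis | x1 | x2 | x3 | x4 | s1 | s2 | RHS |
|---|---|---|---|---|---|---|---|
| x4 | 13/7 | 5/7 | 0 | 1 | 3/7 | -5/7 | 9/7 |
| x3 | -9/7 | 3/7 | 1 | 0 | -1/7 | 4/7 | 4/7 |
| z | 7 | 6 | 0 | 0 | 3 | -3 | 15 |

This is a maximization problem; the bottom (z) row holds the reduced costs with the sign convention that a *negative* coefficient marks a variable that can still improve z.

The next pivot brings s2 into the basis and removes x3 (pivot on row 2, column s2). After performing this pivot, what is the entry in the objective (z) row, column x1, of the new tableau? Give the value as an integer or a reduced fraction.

1/4

Pivot element is row 2, column s2: 4/7.
Normalize row 2: new (row 2, x1) = (-9/7)/(4/7) = -9/4.
z-row ← z-row − (-3)·(new row 2): 7 − (-3)·(-9/4) = 1/4.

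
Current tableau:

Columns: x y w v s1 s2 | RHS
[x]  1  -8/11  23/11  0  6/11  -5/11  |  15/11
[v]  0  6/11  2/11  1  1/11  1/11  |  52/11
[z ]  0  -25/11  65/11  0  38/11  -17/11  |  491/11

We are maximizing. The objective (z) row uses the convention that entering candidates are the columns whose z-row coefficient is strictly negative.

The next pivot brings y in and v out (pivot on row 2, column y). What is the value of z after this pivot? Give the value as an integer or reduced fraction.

Minimum ratio for y: (52/11)/(6/11) = 26/3.
z changes by −(z-row coeff of y)·ratio = −(-25/11)·(26/3) = 650/33.
New z = 491/11 + (650/33) = 193/3.

193/3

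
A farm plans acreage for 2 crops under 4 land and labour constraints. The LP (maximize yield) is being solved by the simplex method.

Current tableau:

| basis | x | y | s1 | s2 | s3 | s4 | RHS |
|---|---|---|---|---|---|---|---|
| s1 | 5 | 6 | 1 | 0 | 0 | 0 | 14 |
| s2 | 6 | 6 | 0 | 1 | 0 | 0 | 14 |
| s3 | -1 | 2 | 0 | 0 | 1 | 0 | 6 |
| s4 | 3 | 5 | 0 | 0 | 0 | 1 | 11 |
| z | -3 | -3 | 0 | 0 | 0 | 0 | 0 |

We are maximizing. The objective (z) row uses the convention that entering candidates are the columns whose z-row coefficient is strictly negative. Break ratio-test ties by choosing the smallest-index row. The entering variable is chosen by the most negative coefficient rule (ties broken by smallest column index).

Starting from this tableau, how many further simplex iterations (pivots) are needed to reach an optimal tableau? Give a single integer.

1

pivot: x in, s2 out → z = 7
No improving column remains; optimal.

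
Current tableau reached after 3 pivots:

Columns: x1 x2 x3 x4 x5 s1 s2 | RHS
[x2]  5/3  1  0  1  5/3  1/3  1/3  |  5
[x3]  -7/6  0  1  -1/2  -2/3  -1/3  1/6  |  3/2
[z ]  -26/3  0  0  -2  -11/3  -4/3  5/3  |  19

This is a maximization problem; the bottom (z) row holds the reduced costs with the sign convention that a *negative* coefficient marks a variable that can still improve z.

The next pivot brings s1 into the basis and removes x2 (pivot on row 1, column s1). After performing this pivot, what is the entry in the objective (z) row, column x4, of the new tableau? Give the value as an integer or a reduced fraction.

2

Pivot element is row 1, column s1: 1/3.
Normalize row 1: new (row 1, x4) = 1/(1/3) = 3.
z-row ← z-row − (-4/3)·(new row 1): -2 − (-4/3)·3 = 2.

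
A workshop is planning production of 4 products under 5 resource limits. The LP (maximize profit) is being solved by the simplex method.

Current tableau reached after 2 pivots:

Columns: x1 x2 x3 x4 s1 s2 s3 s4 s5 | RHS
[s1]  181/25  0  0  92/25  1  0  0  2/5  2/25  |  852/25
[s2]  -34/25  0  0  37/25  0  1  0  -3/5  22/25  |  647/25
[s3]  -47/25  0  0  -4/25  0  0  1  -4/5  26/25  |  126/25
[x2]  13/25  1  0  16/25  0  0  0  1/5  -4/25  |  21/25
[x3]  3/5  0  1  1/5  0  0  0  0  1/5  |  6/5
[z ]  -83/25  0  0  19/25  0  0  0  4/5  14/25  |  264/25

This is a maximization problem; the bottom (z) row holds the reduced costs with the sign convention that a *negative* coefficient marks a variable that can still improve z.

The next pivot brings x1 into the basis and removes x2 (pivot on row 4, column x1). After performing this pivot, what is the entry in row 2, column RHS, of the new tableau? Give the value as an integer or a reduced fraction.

365/13

Pivot element is row 4, column x1: 13/25.
Normalize row 4: new (row 4, RHS) = (21/25)/(13/25) = 21/13.
row 2 ← row 2 − (-34/25)·(new row 4): 647/25 − (-34/25)·(21/13) = 365/13.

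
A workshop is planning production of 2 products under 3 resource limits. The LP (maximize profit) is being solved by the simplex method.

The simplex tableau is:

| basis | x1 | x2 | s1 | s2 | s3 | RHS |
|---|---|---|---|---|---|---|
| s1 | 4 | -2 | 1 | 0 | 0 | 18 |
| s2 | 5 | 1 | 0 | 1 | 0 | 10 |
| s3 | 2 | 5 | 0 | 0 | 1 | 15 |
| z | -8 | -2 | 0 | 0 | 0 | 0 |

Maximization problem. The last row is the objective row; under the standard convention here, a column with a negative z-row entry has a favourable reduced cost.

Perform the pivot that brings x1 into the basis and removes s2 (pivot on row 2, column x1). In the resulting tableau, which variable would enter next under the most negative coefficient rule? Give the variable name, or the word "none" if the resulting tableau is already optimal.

x2

Pivot element 5. New z-row = old z-row − (-8)·(row 2/5).
Updated z-row coefficients: x1: 0, x2: -2/5, s1: 0, s2: 8/5, s3: 0.
The most negative is -2/5 in column x2, so x2 would enter next.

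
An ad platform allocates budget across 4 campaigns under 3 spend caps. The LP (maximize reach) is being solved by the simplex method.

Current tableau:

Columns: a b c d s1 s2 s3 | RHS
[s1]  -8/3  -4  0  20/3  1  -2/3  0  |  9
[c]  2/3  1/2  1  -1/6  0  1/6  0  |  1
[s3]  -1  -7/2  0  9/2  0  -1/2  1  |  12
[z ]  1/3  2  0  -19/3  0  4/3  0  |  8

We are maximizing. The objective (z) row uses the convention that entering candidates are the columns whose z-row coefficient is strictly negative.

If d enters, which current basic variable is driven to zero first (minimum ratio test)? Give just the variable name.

Ratios: row 1 (s1): 9/(20/3) = 27/20; row 2 (c): entry -1/6 ≤ 0, skip; row 3 (s3): 12/(9/2) = 8/3.
Minimum ratio 27/20 is in the s1 row, so s1 leaves.

s1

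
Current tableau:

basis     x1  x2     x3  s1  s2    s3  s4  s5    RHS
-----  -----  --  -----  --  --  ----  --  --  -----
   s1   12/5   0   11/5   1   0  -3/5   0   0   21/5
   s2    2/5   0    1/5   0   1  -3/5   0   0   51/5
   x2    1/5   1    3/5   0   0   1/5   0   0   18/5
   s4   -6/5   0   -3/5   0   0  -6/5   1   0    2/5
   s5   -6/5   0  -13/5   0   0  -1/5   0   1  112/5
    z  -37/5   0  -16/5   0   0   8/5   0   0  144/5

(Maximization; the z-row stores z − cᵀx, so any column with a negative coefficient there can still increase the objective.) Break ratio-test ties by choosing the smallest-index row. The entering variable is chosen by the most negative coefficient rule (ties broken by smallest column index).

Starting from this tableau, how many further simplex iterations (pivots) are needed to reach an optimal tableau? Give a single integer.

2

pivot: x1 in, s1 out → z = 167/4
pivot: s3 in, x2 out → z = 45
No improving column remains; optimal.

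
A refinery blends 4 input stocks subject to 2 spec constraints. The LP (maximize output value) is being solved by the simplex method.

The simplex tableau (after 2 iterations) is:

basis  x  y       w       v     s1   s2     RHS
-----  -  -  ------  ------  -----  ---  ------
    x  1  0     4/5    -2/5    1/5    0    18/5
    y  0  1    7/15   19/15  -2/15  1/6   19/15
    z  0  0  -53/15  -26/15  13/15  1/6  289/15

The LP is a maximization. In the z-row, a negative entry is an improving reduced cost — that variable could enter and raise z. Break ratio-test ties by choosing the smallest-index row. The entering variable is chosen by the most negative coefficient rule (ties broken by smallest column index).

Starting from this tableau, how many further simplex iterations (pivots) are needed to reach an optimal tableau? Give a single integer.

2

pivot: w in, y out → z = 202/7
pivot: s1 in, x out → z = 88/3
No improving column remains; optimal.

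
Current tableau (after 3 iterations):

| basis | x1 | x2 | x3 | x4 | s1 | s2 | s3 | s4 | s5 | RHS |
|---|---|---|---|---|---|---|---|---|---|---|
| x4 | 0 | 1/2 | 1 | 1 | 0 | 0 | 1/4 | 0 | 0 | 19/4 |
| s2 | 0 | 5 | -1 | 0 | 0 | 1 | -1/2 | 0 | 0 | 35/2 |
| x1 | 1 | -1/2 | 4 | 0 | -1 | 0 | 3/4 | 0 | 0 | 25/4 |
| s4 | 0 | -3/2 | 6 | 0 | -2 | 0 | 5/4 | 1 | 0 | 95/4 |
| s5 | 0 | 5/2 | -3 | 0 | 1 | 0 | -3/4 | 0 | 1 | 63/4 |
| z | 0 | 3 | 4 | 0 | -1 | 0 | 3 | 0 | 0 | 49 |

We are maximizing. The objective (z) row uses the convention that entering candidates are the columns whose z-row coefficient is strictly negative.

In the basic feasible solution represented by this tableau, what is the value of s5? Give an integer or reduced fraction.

s5 is basic (row 5); its value is the RHS of that row: 63/4.

63/4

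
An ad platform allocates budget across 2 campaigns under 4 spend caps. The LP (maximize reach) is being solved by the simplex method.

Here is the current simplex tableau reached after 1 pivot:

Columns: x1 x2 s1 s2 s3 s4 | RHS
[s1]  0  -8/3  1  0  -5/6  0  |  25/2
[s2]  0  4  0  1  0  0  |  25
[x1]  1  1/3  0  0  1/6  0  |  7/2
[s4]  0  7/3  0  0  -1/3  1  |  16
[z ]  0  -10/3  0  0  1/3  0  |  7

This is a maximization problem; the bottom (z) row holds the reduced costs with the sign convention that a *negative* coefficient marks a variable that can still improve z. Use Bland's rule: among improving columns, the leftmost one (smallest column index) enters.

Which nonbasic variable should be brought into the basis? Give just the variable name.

Objective-row coefficients: x1: 0, x2: -10/3, s1: 0, s2: 0, s3: 1/3, s4: 0.
Improving columns: x2. Bland's rule picks the smallest column index → x2.

x2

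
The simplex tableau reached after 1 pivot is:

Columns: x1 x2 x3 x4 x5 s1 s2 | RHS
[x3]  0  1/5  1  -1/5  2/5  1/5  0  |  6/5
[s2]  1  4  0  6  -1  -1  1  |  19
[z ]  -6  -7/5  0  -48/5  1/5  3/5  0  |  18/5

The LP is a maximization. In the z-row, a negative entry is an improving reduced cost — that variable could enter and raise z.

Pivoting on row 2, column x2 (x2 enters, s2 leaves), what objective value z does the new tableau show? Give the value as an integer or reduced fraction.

41/4

Minimum ratio for x2: 19/4 = 19/4.
z changes by −(z-row coeff of x2)·ratio = −(-7/5)·(19/4) = 133/20.
New z = 18/5 + (133/20) = 41/4.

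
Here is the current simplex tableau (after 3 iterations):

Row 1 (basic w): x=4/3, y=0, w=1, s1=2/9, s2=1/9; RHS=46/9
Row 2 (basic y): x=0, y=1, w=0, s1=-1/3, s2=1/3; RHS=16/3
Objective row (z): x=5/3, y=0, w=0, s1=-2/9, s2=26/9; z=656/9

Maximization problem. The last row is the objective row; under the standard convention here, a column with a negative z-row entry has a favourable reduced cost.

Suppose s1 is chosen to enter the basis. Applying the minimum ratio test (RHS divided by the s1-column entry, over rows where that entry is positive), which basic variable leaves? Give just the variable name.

Ratios: row 1 (w): (46/9)/(2/9) = 23; row 2 (y): entry -1/3 ≤ 0, skip.
Minimum ratio 23 is in the w row, so w leaves.

w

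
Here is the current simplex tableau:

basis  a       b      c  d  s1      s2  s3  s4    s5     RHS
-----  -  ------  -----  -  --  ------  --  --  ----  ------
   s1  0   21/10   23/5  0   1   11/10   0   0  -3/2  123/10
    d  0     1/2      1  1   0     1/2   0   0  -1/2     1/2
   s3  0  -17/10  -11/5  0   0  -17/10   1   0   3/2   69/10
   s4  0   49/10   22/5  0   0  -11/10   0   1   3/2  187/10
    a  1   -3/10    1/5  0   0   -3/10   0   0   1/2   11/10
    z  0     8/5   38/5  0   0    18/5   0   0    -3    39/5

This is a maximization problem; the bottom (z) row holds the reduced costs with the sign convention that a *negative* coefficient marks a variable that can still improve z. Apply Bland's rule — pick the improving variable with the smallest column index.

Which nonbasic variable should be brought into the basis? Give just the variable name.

s5

Objective-row coefficients: a: 0, b: 8/5, c: 38/5, d: 0, s1: 0, s2: 18/5, s3: 0, s4: 0, s5: -3.
Improving columns: s5. Bland's rule picks the smallest column index → s5.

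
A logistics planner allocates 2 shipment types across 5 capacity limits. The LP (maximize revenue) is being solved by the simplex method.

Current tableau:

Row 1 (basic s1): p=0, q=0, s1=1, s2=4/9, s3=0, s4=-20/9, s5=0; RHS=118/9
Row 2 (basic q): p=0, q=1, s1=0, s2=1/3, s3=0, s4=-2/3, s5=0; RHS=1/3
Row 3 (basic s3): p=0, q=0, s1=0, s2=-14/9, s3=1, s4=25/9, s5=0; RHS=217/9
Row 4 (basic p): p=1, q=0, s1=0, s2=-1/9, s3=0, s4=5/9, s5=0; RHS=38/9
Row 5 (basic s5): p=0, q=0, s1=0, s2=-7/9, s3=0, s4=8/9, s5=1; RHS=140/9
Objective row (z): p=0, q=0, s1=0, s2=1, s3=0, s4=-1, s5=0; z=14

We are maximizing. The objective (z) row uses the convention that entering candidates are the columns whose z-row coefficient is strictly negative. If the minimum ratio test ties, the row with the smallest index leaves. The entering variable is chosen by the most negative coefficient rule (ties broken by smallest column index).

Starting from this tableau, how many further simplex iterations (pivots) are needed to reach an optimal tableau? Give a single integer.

pivot: s4 in, p out → z = 108/5
No improving column remains; optimal.

1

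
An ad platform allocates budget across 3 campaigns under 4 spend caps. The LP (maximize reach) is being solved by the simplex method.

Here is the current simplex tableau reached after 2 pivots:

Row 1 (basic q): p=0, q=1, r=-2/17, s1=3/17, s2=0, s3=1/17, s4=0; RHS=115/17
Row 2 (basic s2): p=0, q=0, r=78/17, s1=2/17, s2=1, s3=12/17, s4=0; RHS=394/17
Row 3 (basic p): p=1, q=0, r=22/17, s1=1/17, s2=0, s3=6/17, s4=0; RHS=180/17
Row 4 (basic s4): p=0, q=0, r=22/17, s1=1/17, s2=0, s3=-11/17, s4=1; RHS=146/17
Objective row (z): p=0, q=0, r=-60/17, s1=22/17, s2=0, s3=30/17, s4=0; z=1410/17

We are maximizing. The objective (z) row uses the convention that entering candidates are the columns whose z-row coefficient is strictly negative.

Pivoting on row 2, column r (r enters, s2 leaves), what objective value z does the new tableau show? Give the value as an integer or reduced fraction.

Minimum ratio for r: (394/17)/(78/17) = 197/39.
z changes by −(z-row coeff of r)·ratio = −(-60/17)·(197/39) = 3940/221.
New z = 1410/17 + (3940/221) = 1310/13.

1310/13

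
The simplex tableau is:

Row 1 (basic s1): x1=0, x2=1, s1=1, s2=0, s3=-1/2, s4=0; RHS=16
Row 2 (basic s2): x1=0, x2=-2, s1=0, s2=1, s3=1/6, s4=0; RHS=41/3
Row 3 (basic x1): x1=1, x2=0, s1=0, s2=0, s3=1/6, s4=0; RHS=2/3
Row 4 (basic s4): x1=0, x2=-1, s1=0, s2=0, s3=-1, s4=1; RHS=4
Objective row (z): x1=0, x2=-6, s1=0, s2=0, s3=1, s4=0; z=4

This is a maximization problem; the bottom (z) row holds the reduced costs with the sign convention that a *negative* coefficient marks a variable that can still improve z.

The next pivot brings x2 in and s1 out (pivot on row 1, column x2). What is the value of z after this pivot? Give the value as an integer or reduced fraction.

100

Minimum ratio for x2: 16/1 = 16.
z changes by −(z-row coeff of x2)·ratio = −(-6)·16 = 96.
New z = 4 + 96 = 100.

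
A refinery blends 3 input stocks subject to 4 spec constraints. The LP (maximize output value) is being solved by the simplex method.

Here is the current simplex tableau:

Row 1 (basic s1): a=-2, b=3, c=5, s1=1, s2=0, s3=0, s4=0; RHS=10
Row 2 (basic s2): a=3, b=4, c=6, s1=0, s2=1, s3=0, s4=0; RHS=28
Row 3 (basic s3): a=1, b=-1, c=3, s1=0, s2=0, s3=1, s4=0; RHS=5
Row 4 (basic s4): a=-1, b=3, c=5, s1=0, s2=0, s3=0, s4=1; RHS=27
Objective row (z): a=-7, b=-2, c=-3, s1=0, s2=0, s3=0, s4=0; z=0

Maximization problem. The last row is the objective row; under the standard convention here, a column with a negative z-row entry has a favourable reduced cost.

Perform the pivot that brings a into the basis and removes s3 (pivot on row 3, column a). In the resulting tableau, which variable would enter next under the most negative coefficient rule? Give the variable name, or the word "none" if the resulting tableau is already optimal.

b

Pivot element 1. New z-row = old z-row − (-7)·(row 3/1).
Updated z-row coefficients: a: 0, b: -9, c: 18, s1: 0, s2: 0, s3: 7, s4: 0.
The most negative is -9 in column b, so b would enter next.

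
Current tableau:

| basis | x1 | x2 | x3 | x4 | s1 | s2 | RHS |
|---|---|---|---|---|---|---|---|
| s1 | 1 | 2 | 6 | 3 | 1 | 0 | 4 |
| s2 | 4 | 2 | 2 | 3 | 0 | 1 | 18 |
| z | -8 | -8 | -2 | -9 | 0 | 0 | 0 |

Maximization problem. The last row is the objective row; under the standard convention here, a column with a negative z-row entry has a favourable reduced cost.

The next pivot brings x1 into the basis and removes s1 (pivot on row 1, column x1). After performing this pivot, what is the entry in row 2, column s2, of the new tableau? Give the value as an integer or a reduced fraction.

1

Pivot element is row 1, column x1: 1.
Normalize row 1: new (row 1, s2) = 0/1 = 0.
row 2 ← row 2 − 4·(new row 1): 1 − 4·0 = 1.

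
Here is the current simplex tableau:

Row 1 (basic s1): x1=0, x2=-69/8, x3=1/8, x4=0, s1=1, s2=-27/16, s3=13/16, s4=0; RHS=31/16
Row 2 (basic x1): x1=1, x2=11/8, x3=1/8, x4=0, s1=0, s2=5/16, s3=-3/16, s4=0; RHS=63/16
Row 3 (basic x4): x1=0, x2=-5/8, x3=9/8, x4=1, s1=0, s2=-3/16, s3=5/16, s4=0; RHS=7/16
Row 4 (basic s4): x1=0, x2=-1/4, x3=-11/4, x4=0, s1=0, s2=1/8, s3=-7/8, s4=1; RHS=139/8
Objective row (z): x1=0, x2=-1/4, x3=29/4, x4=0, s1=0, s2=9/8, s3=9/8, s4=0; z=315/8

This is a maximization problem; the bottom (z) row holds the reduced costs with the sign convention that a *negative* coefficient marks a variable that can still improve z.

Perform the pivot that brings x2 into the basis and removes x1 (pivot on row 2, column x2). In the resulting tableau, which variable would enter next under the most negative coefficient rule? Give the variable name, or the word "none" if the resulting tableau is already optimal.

none

Pivot element 11/8. New z-row = old z-row − (-1/4)·(row 2/(11/8)).
Updated z-row coefficients: x1: 2/11, x2: 0, x3: 80/11, x4: 0, s1: 0, s2: 13/11, s3: 12/11, s4: 0.
No coefficient is strictly negative; the tableau after this pivot is optimal.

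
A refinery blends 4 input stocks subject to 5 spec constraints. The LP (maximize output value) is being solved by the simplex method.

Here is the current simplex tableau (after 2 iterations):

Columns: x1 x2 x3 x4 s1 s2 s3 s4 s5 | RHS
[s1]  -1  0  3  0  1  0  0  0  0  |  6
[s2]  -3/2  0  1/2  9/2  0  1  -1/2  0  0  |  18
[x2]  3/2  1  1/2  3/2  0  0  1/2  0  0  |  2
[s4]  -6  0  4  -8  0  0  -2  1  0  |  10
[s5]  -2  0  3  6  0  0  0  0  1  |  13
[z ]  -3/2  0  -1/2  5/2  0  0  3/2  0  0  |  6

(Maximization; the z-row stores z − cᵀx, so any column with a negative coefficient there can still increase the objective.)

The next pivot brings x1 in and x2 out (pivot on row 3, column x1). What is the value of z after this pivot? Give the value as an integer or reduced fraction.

8

Minimum ratio for x1: 2/(3/2) = 4/3.
z changes by −(z-row coeff of x1)·ratio = −(-3/2)·(4/3) = 2.
New z = 6 + 2 = 8.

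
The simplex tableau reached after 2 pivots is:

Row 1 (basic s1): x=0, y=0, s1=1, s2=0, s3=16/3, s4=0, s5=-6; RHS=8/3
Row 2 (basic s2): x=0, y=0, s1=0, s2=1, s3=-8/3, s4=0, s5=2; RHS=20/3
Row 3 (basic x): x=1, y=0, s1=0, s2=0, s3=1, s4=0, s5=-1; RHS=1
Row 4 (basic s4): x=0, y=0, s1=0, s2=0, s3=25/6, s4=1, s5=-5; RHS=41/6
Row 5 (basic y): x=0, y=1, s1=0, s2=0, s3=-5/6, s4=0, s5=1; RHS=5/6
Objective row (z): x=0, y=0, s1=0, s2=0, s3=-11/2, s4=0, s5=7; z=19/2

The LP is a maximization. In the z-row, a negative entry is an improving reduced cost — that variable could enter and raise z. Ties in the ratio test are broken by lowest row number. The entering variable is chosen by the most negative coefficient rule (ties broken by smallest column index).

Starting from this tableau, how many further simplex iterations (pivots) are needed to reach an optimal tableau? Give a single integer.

pivot: s3 in, s1 out → z = 49/4
No improving column remains; optimal.

1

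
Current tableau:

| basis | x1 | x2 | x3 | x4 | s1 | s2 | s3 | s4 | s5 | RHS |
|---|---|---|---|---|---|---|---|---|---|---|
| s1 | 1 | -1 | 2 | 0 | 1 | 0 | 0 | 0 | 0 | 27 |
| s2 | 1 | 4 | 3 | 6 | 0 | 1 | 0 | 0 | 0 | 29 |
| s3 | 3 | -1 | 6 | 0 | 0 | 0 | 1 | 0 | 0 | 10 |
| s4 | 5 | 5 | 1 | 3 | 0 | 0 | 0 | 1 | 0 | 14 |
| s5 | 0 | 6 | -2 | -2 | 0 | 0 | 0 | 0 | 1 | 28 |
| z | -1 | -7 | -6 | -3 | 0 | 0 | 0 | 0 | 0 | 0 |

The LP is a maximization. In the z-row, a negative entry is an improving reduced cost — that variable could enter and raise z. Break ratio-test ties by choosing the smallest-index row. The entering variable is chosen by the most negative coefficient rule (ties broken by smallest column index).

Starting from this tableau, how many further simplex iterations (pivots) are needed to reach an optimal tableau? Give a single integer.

2

pivot: x2 in, s4 out → z = 98/5
pivot: x3 in, s3 out → z = 902/31
No improving column remains; optimal.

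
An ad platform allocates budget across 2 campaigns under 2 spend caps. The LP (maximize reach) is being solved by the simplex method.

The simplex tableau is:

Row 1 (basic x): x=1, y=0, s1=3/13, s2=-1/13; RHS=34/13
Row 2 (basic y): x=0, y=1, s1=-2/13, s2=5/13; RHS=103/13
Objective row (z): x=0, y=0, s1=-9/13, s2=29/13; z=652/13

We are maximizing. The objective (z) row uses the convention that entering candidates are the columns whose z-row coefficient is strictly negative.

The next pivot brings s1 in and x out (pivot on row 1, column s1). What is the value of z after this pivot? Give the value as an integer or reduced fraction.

58

Minimum ratio for s1: (34/13)/(3/13) = 34/3.
z changes by −(z-row coeff of s1)·ratio = −(-9/13)·(34/3) = 102/13.
New z = 652/13 + (102/13) = 58.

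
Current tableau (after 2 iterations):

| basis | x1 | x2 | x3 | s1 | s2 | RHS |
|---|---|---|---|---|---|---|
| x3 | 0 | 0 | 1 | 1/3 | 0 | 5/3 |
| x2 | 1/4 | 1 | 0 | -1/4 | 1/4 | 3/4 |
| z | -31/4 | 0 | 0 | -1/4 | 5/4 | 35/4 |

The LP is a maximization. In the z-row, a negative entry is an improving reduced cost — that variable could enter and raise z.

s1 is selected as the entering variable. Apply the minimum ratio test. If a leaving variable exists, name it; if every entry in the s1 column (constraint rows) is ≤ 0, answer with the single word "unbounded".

Ratios: row 1 (x3): (5/3)/(1/3) = 5; row 2 (x2): entry -1/4 ≤ 0, skip.
Minimum ratio is in the x3 row, so x3 leaves.

x3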